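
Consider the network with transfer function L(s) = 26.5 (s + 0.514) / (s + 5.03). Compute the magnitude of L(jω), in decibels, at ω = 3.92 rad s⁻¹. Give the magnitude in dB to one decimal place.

|j3.92 + 0.514| = √(3.92² + 0.514²) = 3.954
|j3.92 + 5.03| = √(3.92² + 5.03²) = 6.377
|L(j3.92)| = 26.5 × 3.954 / 6.377 = 16.429
20 log₁₀(16.429) = 24.31 dB

24.3 dB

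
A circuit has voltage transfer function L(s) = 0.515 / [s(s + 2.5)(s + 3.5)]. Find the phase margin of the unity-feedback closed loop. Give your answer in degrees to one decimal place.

Gain crossover: |L(jω)| = 1 at ω ≈ 0.0588 rad/sec.
∠L(j0.0588) = −90° − arctan(0.0588/2.5) − arctan(0.0588/3.5) ≈ -92.31°
PM = 180° + (-92.31°) = 87.69°

87.7°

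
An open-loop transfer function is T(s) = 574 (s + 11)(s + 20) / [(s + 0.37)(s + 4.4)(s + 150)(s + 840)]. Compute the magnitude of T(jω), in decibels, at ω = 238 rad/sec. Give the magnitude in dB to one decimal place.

|j238 + 11| = √(238² + 11²) = 238.3
|j238 + 20| = √(238² + 20²) = 238.8
|j238 + 0.37| = √(238² + 0.37²) = 238
|j238 + 4.4| = √(238² + 4.4²) = 238
|j238 + 150| = √(238² + 150²) = 281.3
|j238 + 840| = √(238² + 840²) = 873.1
|T(j238)| = 574 × 238.3 × 238.8 / (238 × 238 × 281.3 × 873.1) = 0.0023473
20 log₁₀(0.0023473) = -52.59 dB

-52.6 dB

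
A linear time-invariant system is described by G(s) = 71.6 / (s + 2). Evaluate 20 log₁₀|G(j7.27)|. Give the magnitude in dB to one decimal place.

19.6 dB

|j7.27 + 2| = √(7.27² + 2²) = 7.54
|G(j7.27)| = 71.6 / 7.54 = 9.4959
20 log₁₀(9.4959) = 19.55 dB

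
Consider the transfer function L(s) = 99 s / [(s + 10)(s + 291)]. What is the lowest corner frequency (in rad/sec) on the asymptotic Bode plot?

Break frequencies occur at each pole and zero magnitude: 10 rad/sec, 291 rad/sec.
The lowest is 10 rad/sec.

10 rad/sec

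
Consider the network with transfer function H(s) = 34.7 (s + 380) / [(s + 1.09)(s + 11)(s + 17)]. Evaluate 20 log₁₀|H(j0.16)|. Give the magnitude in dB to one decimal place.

36.1 dB

|j0.16 + 380| = √(0.16² + 380²) = 380
|j0.16 + 1.09| = √(0.16² + 1.09²) = 1.102
|j0.16 + 11| = √(0.16² + 11²) = 11
|j0.16 + 17| = √(0.16² + 17²) = 17
|H(j0.16)| = 34.7 × 380 / (1.102 × 11 × 17) = 63.996
20 log₁₀(63.996) = 36.12 dB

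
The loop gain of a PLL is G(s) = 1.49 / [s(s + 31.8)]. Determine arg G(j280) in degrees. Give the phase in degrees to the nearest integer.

-174°

∠(j280 + 31.8) = arctan(280/31.8) = 83.52°
∠(j280) = 90.00°
∠G(j280) = − (83.52° + 90.00°) = -173.52°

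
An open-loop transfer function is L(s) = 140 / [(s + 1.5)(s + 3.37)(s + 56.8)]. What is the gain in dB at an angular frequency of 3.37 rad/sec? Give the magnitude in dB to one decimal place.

|j3.37 + 1.5| = √(3.37² + 1.5²) = 3.689
|j3.37 + 3.37| = √(3.37² + 3.37²) = 4.766
|j3.37 + 56.8| = √(3.37² + 56.8²) = 56.9
|L(j3.37)| = 140 / (3.689 × 4.766 × 56.9) = 0.13996
20 log₁₀(0.13996) = -17.08 dB

-17.1 dB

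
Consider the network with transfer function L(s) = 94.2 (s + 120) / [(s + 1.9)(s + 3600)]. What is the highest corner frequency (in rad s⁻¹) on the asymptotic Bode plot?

3600 rad s⁻¹

Break frequencies occur at each pole and zero magnitude: 1.9 rad s⁻¹, 120 rad s⁻¹, 3600 rad s⁻¹.
The highest is 3600 rad s⁻¹.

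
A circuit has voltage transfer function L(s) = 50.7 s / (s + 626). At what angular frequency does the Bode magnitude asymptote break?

The single real pole at s = −626 gives a corner at ω = 626 rad/sec.

626 rad/sec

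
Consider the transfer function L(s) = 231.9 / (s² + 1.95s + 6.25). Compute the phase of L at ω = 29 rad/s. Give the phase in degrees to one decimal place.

∠[(j29)² + 1.95(j29) + 6.25] = ∠[-834.75 + j56.55] = 176.12°
∠L(j29) = −176.12° = -176.12°

-176.1 deg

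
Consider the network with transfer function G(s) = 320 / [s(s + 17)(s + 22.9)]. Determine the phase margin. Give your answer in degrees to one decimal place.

Gain crossover: |G(jω)| = 1 at ω ≈ 0.821 rad/s.
∠G(j0.821) = −90° − arctan(0.821/17) − arctan(0.821/22.9) ≈ -94.82°
PM = 180° + (-94.82°) = 85.18°

85.2°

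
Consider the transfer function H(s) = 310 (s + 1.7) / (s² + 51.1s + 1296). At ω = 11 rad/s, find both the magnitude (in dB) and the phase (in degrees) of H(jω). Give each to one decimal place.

|H| = 8.5 dB, ∠H = 55.6°

|j11 + 1.7| = √(11² + 1.7²) = 11.13
|(j11)² + 51.1(j11) + 1296| = |1175 + j562.1| = 1303
|H(j11)| = 310 × 11.13 / 1303 = 2.6491
20 log₁₀(2.6491) = 8.46 dB
∠(j11 + 1.7) = arctan(11/1.7) = 81.21°
∠[(j11)² + 51.1(j11) + 1296] = ∠[1175 + j562.1] = 25.57°
∠H(j11) = 81.21° − 25.57° = 55.65°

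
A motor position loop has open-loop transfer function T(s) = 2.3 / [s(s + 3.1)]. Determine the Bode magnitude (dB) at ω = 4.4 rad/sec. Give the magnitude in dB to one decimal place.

|j4.4 + 3.1| = √(4.4² + 3.1²) = 5.382
|j4.4| = 4.4
|T(j4.4)| = 2.3 / (5.382 × 4.4) = 0.097118
20 log₁₀(0.097118) = -20.25 dB

-20.3 dB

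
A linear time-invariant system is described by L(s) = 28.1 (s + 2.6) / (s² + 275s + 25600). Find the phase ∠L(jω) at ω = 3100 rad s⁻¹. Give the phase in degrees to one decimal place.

-85.0 deg

∠(j3100 + 2.6) = arctan(3100/2.6) = 89.95°
∠[(j3100)² + 275(j3100) + 25600] = ∠[-9.5844e+06 + j8.525e+05] = 174.92°
∠L(j3100) = 89.95° − 174.92° = -84.97°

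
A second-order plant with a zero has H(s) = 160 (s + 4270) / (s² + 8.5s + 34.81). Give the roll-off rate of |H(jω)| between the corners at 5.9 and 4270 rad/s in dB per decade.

In this band the factors already past their corner are: complex pole pair at ωₙ ≈ 5.9; net slope = -40 dB/decade.

-40 dB/decade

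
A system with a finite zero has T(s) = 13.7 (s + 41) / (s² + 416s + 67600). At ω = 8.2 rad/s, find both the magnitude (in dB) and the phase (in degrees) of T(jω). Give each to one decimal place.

|T| = -41.4 dB, ∠T = 8.4°

|j8.2 + 41| = √(8.2² + 41²) = 41.81
|(j8.2)² + 416(j8.2) + 67600| = |67533 + j3411.2| = 6.762e+04
|T(j8.2)| = 13.7 × 41.81 / 6.762e+04 = 0.0084714
20 log₁₀(0.0084714) = -41.44 dB
∠(j8.2 + 41) = arctan(8.2/41) = 11.31°
∠[(j8.2)² + 416(j8.2) + 67600] = ∠[67533 + j3411.2] = 2.89°
∠T(j8.2) = 11.31° − 2.89° = 8.42°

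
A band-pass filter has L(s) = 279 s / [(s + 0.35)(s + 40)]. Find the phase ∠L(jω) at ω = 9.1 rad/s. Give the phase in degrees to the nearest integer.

∠(j9.1) = 90.00°
∠(j9.1 + 0.35) = arctan(9.1/0.35) = 87.80°
∠(j9.1 + 40) = arctan(9.1/40) = 12.82°
∠L(j9.1) = 90.00° − (87.80° + 12.82°) = -10.61°

-11°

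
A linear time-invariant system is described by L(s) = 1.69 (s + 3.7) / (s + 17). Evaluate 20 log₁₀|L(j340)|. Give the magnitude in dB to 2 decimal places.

|j340 + 3.7| = √(340² + 3.7²) = 340
|j340 + 17| = √(340² + 17²) = 340.4
|L(j340)| = 1.69 × 340 / 340.4 = 1.688
20 log₁₀(1.688) = 4.547 dB

4.55 dB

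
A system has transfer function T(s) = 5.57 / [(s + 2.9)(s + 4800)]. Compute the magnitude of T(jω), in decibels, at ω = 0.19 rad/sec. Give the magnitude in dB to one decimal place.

-68.0 dB

|j0.19 + 2.9| = √(0.19² + 2.9²) = 2.906
|j0.19 + 4800| = √(0.19² + 4800²) = 4800
|T(j0.19)| = 5.57 / (2.906 × 4800) = 0.00039929
20 log₁₀(0.00039929) = -67.97 dB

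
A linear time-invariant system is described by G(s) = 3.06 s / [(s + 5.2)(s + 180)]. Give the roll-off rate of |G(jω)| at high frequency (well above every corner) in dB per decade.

With 1 zero and 2 poles, the high-frequency asymptotic slope is 20 × (1 − 2) = -20 dB/decade.

-20 dB/decade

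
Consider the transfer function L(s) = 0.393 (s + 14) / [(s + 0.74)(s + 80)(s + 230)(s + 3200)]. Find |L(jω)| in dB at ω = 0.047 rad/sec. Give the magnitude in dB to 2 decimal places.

-137.99 dB

|j0.047 + 14| = √(0.047² + 14²) = 14
|j0.047 + 0.74| = √(0.047² + 0.74²) = 0.7415
|j0.047 + 80| = √(0.047² + 80²) = 80
|j0.047 + 230| = √(0.047² + 230²) = 230
|j0.047 + 3200| = √(0.047² + 3200²) = 3200
|L(j0.047)| = 0.393 × 14 / (0.7415 × 80 × 230 × 3200) = 1.2602e-07
20 log₁₀(1.2602e-07) = -137.991 dB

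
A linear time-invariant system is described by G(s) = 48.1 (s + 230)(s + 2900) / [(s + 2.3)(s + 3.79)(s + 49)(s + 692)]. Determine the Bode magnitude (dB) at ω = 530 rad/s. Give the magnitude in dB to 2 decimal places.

|j530 + 230| = √(530² + 230²) = 577.8
|j530 + 2900| = √(530² + 2900²) = 2948
|j530 + 2.3| = √(530² + 2.3²) = 530
|j530 + 3.79| = √(530² + 3.79²) = 530
|j530 + 49| = √(530² + 49²) = 532.3
|j530 + 692| = √(530² + 692²) = 871.6
|G(j530)| = 48.1 × 577.8 × 2948 / (530 × 530 × 532.3 × 871.6) = 0.00062862
20 log₁₀(0.00062862) = -64.032 dB

-64.03 dB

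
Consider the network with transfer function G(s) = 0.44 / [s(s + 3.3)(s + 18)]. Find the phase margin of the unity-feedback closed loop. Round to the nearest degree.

90°

Gain crossover: |G(jω)| = 1 at ω ≈ 0.00741 rad s⁻¹.
∠G(j0.00741) = −90° − arctan(0.00741/3.3) − arctan(0.00741/18) ≈ -90.15°
PM = 180° + (-90.15°) = 89.85°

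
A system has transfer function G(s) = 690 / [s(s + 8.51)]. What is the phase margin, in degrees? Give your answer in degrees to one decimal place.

Gain crossover: |G(jω)| = 1 at ω ≈ 25.6 rad/s.
∠G(j25.6) = −90° − arctan(25.6/8.51) ≈ -161.60°
PM = 180° + (-161.60°) = 18.40°

18.4°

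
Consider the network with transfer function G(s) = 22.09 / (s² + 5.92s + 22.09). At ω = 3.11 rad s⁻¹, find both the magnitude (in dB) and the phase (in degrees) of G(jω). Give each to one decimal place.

|(j3.11)² + 5.92(j3.11) + 22.09| = |12.418 + j18.411| = 22.21
|G(j3.11)| = 22.09 / 22.21 = 0.99471
20 log₁₀(0.99471) = -0.05 dB
∠[(j3.11)² + 5.92(j3.11) + 22.09] = ∠[12.418 + j18.411] = 56.00°
∠G(j3.11) = −56.00° = -56.00°

|G| = -0.0 dB, ∠G = -56.0°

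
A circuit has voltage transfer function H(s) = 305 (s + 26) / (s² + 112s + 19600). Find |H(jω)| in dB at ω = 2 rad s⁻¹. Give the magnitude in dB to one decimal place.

|j2 + 26| = √(2² + 26²) = 26.08
|(j2)² + 112(j2) + 19600| = |19596 + j224| = 1.96e+04
|H(j2)| = 305 × 26.08 / 1.96e+04 = 0.40584
20 log₁₀(0.40584) = -7.83 dB

-7.8 dB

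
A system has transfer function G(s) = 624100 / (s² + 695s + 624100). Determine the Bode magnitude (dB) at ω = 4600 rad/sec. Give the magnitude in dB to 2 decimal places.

|(j4600)² + 695(j4600) + 624100| = |-2.0536e+07 + j3.197e+06| = 2.078e+07
|G(j4600)| = 624100 / 2.078e+07 = 0.030029
20 log₁₀(0.030029) = -30.449 dB

-30.45 dB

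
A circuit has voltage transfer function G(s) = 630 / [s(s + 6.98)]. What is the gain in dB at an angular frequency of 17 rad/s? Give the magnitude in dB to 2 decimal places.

|j17 + 6.98| = √(17² + 6.98²) = 18.38
|j17| = 17
|G(j17)| = 630 / (18.38 × 17) = 2.0166
20 log₁₀(2.0166) = 6.092 dB

6.09 dB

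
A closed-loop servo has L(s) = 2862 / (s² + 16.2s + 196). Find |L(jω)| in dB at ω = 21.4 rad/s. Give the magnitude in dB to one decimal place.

|(j21.4)² + 16.2(j21.4) + 196| = |-261.96 + j346.68| = 434.5
|L(j21.4)| = 2862 / 434.5 = 6.5865
20 log₁₀(6.5865) = 16.37 dB

16.4 dB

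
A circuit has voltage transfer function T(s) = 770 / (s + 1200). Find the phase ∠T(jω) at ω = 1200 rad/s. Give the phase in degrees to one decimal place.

-45.0°

∠(j1200 + 1200) = arctan(1200/1200) = 45.00°
∠T(j1200) = −45.00° = -45.00°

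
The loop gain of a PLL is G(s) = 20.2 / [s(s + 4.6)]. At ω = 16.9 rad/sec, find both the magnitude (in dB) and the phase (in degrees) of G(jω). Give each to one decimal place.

|G| = -23.3 dB, ∠G = -164.8°

|j16.9 + 4.6| = √(16.9² + 4.6²) = 17.51
|j16.9| = 16.9
|G(j16.9)| = 20.2 / (17.51 × 16.9) = 0.068243
20 log₁₀(0.068243) = -23.32 dB
∠(j16.9 + 4.6) = arctan(16.9/4.6) = 74.77°
∠(j16.9) = 90.00°
∠G(j16.9) = − (74.77° + 90.00°) = -164.77°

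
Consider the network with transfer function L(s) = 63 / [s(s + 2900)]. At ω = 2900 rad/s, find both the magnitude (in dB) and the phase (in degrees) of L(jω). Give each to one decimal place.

|j2900 + 2900| = √(2900² + 2900²) = 4101
|j2900| = 2900
|L(j2900)| = 63 / (4101 × 2900) = 5.297e-06
20 log₁₀(5.297e-06) = -105.52 dB
∠(j2900 + 2900) = arctan(2900/2900) = 45.00°
∠(j2900) = 90.00°
∠L(j2900) = − (45.00° + 90.00°) = -135.00°

|L| = -105.5 dB, ∠L = -135.0 deg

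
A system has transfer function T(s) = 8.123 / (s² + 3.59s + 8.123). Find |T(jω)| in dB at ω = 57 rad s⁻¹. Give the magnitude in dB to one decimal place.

-52.0 dB

|(j57)² + 3.59(j57) + 8.123| = |-3240.9 + j204.63| = 3247
|T(j57)| = 8.123 / 3247 = 0.0025014
20 log₁₀(0.0025014) = -52.04 dB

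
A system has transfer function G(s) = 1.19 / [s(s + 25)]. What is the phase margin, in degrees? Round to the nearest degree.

Gain crossover: |G(jω)| = 1 at ω ≈ 0.0476 rad/s.
∠G(j0.0476) = −90° − arctan(0.0476/25) ≈ -90.11°
PM = 180° + (-90.11°) = 89.89°

90°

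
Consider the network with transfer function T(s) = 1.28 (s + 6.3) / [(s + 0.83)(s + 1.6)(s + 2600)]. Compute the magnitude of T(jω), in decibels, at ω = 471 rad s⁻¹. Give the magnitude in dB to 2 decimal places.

-119.76 dB

|j471 + 6.3| = √(471² + 6.3²) = 471
|j471 + 0.83| = √(471² + 0.83²) = 471
|j471 + 1.6| = √(471² + 1.6²) = 471
|j471 + 2600| = √(471² + 2600²) = 2642
|T(j471)| = 1.28 × 471 / (471 × 471 × 2642) = 1.0286e-06
20 log₁₀(1.0286e-06) = -119.755 dB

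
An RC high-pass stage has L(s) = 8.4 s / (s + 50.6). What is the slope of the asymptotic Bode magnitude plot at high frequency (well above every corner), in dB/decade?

0 dB/decade

With 1 zero and 1 pole, the high-frequency asymptotic slope is 20 × (1 − 1) = 0 dB/decade.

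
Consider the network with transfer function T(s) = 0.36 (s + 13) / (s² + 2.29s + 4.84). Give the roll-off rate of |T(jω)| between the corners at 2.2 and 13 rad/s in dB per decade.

In this band the factors already past their corner are: complex pole pair at ωₙ ≈ 2.2; net slope = -40 dB/decade.

-40 dB/decade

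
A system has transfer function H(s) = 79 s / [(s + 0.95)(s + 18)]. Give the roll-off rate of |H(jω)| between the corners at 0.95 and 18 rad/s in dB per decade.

0 dB/decade

In this band the factors already past their corner are: 1 differentiator zero, pole at 0.95; net slope = 0 dB/decade.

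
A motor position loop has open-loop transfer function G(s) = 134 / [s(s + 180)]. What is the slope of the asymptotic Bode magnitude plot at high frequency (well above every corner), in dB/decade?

With 0 zeros and 2 poles, the high-frequency asymptotic slope is 20 × (0 − 2) = -40 dB/decade.

-40 dB/decade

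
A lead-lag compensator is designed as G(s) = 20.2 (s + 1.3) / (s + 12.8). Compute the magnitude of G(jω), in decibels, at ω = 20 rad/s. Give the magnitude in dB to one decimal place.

24.6 dB

|j20 + 1.3| = √(20² + 1.3²) = 20.04
|j20 + 12.8| = √(20² + 12.8²) = 23.75
|G(j20)| = 20.2 × 20.04 / 23.75 = 17.05
20 log₁₀(17.05) = 24.63 dB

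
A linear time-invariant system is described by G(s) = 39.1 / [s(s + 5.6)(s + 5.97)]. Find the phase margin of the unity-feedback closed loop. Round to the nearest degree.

Gain crossover: |G(jω)| = 1 at ω ≈ 1.13 rad/s.
∠G(j1.13) = −90° − arctan(1.13/5.6) − arctan(1.13/5.97) ≈ -112.06°
PM = 180° + (-112.06°) = 67.94°

68°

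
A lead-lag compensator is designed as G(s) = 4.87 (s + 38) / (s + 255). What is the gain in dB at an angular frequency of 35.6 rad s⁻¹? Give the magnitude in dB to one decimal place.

-0.1 dB

|j35.6 + 38| = √(35.6² + 38²) = 52.07
|j35.6 + 255| = √(35.6² + 255²) = 257.5
|G(j35.6)| = 4.87 × 52.07 / 257.5 = 0.9849
20 log₁₀(0.9849) = -0.13 dB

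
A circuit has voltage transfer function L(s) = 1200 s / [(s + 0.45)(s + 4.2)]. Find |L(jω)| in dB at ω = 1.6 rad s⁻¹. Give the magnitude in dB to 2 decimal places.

48.20 dB

|j1.6| = 1.6
|j1.6 + 0.45| = √(1.6² + 0.45²) = 1.662
|j1.6 + 4.2| = √(1.6² + 4.2²) = 4.494
|L(j1.6)| = 1200 × 1.6 / (1.662 × 4.494) = 257.02
20 log₁₀(257.02) = 48.199 dB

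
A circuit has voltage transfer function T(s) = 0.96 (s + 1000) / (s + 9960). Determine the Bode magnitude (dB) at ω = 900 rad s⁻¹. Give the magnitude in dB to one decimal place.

|j900 + 1000| = √(900² + 1000²) = 1345
|j900 + 9960| = √(900² + 9960²) = 1e+04
|T(j900)| = 0.96 × 1345 / 1e+04 = 0.12915
20 log₁₀(0.12915) = -17.78 dB

-17.8 dB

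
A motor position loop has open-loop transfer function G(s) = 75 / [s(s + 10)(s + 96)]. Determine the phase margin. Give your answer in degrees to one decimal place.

Gain crossover: |G(jω)| = 1 at ω ≈ 0.0781 rad s⁻¹.
∠G(j0.0781) = −90° − arctan(0.0781/10) − arctan(0.0781/96) ≈ -90.49°
PM = 180° + (-90.49°) = 89.51°

89.5°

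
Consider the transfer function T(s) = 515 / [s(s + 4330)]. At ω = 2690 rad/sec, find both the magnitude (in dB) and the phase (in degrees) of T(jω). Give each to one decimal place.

|T| = -88.5 dB, ∠T = -121.9 deg

|j2690 + 4330| = √(2690² + 4330²) = 5098
|j2690| = 2690
|T(j2690)| = 515 / (5098 × 2690) = 3.7557e-05
20 log₁₀(3.7557e-05) = -88.51 dB
∠(j2690 + 4330) = arctan(2690/4330) = 31.85°
∠(j2690) = 90.00°
∠T(j2690) = − (31.85° + 90.00°) = -121.85°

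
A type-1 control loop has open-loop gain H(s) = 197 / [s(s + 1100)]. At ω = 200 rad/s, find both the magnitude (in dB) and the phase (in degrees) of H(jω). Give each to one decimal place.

|H| = -61.1 dB, ∠H = -100.3°

|j200 + 1100| = √(200² + 1100²) = 1118
|j200| = 200
|H(j200)| = 197 / (1118 × 200) = 0.00088101
20 log₁₀(0.00088101) = -61.10 dB
∠(j200 + 1100) = arctan(200/1100) = 10.30°
∠(j200) = 90.00°
∠H(j200) = − (10.30° + 90.00°) = -100.30°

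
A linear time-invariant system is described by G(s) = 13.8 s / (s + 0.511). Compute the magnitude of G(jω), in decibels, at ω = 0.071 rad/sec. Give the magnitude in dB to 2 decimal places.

5.57 dB

|j0.071| = 0.071
|j0.071 + 0.511| = √(0.071² + 0.511²) = 0.5159
|G(j0.071)| = 13.8 × 0.071 / 0.5159 = 1.8992
20 log₁₀(1.8992) = 5.571 dB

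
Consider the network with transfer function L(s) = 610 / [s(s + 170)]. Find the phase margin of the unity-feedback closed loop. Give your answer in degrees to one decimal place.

88.8°

Gain crossover: |L(jω)| = 1 at ω ≈ 3.59 rad/s.
∠L(j3.59) = −90° − arctan(3.59/170) ≈ -91.21°
PM = 180° + (-91.21°) = 88.79°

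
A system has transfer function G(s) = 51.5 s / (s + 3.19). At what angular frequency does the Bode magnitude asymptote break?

3.19 rad/s

The single real pole at s = −3.19 gives a corner at ω = 3.19 rad/s.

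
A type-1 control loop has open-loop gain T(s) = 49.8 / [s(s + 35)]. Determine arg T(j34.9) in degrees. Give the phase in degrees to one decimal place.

∠(j34.9 + 35) = arctan(34.9/35) = 44.92°
∠(j34.9) = 90.00°
∠T(j34.9) = − (44.92° + 90.00°) = -134.92°

-134.9 deg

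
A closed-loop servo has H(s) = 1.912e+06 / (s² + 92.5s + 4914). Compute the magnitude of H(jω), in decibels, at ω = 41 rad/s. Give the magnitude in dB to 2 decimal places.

|(j41)² + 92.5(j41) + 4914| = |3233 + j3792.5| = 4984
|H(j41)| = 1.912e+06 / 4984 = 383.67
20 log₁₀(383.67) = 51.679 dB

51.68 dB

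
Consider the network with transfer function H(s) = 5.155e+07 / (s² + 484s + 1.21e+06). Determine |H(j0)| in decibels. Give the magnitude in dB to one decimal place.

32.6 dB

H(0) = 5.155e+07 / 1.21e+06 = 42.603
20 log₁₀(42.603) = 32.59 dB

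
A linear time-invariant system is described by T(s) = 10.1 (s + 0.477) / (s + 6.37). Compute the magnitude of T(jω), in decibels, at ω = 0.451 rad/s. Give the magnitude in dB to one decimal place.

0.3 dB

|j0.451 + 0.477| = √(0.451² + 0.477²) = 0.6565
|j0.451 + 6.37| = √(0.451² + 6.37²) = 6.386
|T(j0.451)| = 10.1 × 0.6565 / 6.386 = 1.0382
20 log₁₀(1.0382) = 0.33 dB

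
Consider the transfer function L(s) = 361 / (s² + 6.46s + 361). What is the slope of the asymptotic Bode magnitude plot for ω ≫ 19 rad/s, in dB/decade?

With 0 zeros and 2 poles, the high-frequency asymptotic slope is 20 × (0 − 2) = -40 dB/decade.

-40 dB/decade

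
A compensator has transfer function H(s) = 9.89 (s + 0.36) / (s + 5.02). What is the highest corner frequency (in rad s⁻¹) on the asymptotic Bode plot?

Break frequencies occur at each pole and zero magnitude: 0.36 rad s⁻¹, 5.02 rad s⁻¹.
The highest is 5.02 rad s⁻¹.

5.02 rad s⁻¹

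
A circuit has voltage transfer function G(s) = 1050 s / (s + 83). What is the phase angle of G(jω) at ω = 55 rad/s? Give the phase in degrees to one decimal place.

∠(j55) = 90.00°
∠(j55 + 83) = arctan(55/83) = 33.53°
∠G(j55) = 90.00° − 33.53° = 56.47°

56.5°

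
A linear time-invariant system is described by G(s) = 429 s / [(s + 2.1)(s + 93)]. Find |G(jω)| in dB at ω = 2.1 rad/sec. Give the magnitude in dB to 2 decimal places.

|j2.1| = 2.1
|j2.1 + 2.1| = √(2.1² + 2.1²) = 2.97
|j2.1 + 93| = √(2.1² + 93²) = 93.02
|G(j2.1)| = 429 × 2.1 / (2.97 × 93.02) = 3.261
20 log₁₀(3.261) = 10.267 dB

10.27 dB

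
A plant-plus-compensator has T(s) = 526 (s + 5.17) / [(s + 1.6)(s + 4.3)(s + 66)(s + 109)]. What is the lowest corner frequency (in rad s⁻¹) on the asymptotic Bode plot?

Break frequencies occur at each pole and zero magnitude: 1.6 rad s⁻¹, 4.3 rad s⁻¹, 5.17 rad s⁻¹, 66 rad s⁻¹, 109 rad s⁻¹.
The lowest is 1.6 rad s⁻¹.

1.6 rad s⁻¹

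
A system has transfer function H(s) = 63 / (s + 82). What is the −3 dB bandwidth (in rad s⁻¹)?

82 rad s⁻¹

For a single-pole low-pass, the −3 dB point is at the pole: ω = 82 rad s⁻¹.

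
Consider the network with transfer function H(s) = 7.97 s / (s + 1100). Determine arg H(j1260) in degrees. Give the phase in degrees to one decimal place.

41.1 deg

∠(j1260) = 90.00°
∠(j1260 + 1100) = arctan(1260/1100) = 48.88°
∠H(j1260) = 90.00° − 48.88° = 41.12°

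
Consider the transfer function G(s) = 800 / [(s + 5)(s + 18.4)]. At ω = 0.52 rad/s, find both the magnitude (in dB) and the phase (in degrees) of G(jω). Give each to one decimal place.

|G| = 18.7 dB, ∠G = -7.6°

|j0.52 + 5| = √(0.52² + 5²) = 5.027
|j0.52 + 18.4| = √(0.52² + 18.4²) = 18.41
|G(j0.52)| = 800 / (5.027 × 18.41) = 8.6456
20 log₁₀(8.6456) = 18.74 dB
∠(j0.52 + 5) = arctan(0.52/5) = 5.94°
∠(j0.52 + 18.4) = arctan(0.52/18.4) = 1.62°
∠G(j0.52) = − (5.94° + 1.62°) = -7.56°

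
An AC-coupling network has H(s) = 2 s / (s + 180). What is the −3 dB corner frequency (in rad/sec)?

For a single-pole high-pass, the −3 dB point is at the pole: ω = 180 rad/sec.

180 rad/sec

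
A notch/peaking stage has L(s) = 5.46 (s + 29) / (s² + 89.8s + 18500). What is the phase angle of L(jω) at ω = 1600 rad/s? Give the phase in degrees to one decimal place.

∠(j1600 + 29) = arctan(1600/29) = 88.96°
∠[(j1600)² + 89.8(j1600) + 18500] = ∠[-2.5415e+06 + j1.4368e+05] = 176.76°
∠L(j1600) = 88.96° − 176.76° = -87.80°

-87.8°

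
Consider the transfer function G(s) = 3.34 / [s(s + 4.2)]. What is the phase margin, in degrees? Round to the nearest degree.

79°

Gain crossover: |G(jω)| = 1 at ω ≈ 0.782 rad/s.
∠G(j0.782) = −90° − arctan(0.782/4.2) ≈ -100.54°
PM = 180° + (-100.54°) = 79.46°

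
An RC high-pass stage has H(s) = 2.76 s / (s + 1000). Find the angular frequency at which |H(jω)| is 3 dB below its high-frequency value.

For a single-pole high-pass, the −3 dB point is at the pole: ω = 1000 rad s⁻¹.

1000 rad s⁻¹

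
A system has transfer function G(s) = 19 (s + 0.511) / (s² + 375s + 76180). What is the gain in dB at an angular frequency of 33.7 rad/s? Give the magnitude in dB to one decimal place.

|j33.7 + 0.511| = √(33.7² + 0.511²) = 33.7
|(j33.7)² + 375(j33.7) + 76180| = |75044 + j12638| = 7.61e+04
|G(j33.7)| = 19 × 33.7 / 7.61e+04 = 0.0084148
20 log₁₀(0.0084148) = -41.50 dB

-41.5 dB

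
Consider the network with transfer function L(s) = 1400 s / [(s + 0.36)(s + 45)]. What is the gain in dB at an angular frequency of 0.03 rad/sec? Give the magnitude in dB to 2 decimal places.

8.24 dB

|j0.03| = 0.03
|j0.03 + 0.36| = √(0.03² + 0.36²) = 0.3612
|j0.03 + 45| = √(0.03² + 45²) = 45
|L(j0.03)| = 1400 × 0.03 / (0.3612 × 45) = 2.5836
20 log₁₀(2.5836) = 8.245 dB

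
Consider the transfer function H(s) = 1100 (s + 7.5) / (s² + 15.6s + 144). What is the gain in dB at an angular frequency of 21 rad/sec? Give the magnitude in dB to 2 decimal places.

34.88 dB

|j21 + 7.5| = √(21² + 7.5²) = 22.3
|(j21)² + 15.6(j21) + 144| = |-297 + j327.6| = 442.2
|H(j21)| = 1100 × 22.3 / 442.2 = 55.472
20 log₁₀(55.472) = 34.881 dB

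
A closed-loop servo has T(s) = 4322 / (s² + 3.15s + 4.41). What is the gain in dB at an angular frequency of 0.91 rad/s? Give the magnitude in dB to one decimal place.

|(j0.91)² + 3.15(j0.91) + 4.41| = |3.5819 + j2.8665| = 4.588
|T(j0.91)| = 4322 / 4.588 = 942.09
20 log₁₀(942.09) = 59.48 dB

59.5 dB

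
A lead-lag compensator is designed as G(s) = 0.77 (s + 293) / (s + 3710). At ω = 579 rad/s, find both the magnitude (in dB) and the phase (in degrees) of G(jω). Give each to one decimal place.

|j579 + 293| = √(579² + 293²) = 648.9
|j579 + 3710| = √(579² + 3710²) = 3755
|G(j579)| = 0.77 × 648.9 / 3755 = 0.13307
20 log₁₀(0.13307) = -17.52 dB
∠(j579 + 293) = arctan(579/293) = 63.16°
∠(j579 + 3710) = arctan(579/3710) = 8.87°
∠G(j579) = 63.16° − 8.87° = 54.29°

|G| = -17.5 dB, ∠G = 54.3°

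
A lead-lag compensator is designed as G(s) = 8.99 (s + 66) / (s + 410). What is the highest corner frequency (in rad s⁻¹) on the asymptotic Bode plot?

Break frequencies occur at each pole and zero magnitude: 66 rad s⁻¹, 410 rad s⁻¹.
The highest is 410 rad s⁻¹.

410 rad s⁻¹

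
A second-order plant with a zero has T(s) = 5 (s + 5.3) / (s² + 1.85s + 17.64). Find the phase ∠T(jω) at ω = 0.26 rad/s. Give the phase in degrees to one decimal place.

1.2°

∠(j0.26 + 5.3) = arctan(0.26/5.3) = 2.81°
∠[(j0.26)² + 1.85(j0.26) + 17.64] = ∠[17.572 + j0.481] = 1.57°
∠T(j0.26) = 2.81° − 1.57° = 1.24°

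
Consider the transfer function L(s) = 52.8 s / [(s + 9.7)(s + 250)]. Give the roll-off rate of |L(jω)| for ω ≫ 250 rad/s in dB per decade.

-20 dB/decade

With 1 zero and 2 poles, the high-frequency asymptotic slope is 20 × (1 − 2) = -20 dB/decade.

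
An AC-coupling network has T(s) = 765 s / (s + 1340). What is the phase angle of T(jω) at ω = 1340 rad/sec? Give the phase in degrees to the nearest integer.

∠(j1340) = 90.00°
∠(j1340 + 1340) = arctan(1340/1340) = 45.00°
∠T(j1340) = 90.00° − 45.00° = 45.00°

45 deg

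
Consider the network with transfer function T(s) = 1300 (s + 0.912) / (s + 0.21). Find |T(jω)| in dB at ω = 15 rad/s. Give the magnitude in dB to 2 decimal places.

|j15 + 0.912| = √(15² + 0.912²) = 15.03
|j15 + 0.21| = √(15² + 0.21²) = 15
|T(j15)| = 1300 × 15.03 / 15 = 1302.3
20 log₁₀(1302.3) = 62.294 dB

62.29 dB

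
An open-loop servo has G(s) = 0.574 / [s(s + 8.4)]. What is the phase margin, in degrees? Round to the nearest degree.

90°

Gain crossover: |G(jω)| = 1 at ω ≈ 0.0683 rad/s.
∠G(j0.0683) = −90° − arctan(0.0683/8.4) ≈ -90.47°
PM = 180° + (-90.47°) = 89.53°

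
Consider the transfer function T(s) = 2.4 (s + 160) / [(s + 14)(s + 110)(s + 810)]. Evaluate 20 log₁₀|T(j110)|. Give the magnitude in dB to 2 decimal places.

-89.62 dB

|j110 + 160| = √(110² + 160²) = 194.2
|j110 + 14| = √(110² + 14²) = 110.9
|j110 + 110| = √(110² + 110²) = 155.6
|j110 + 810| = √(110² + 810²) = 817.4
|T(j110)| = 2.4 × 194.2 / (110.9 × 155.6 × 817.4) = 3.3048e-05
20 log₁₀(3.3048e-05) = -89.617 dB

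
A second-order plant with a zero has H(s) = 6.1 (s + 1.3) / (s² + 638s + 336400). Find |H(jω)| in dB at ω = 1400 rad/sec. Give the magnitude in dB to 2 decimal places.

|j1400 + 1.3| = √(1400² + 1.3²) = 1400
|(j1400)² + 638(j1400) + 336400| = |-1.6236e+06 + j8.932e+05| = 1.853e+06
|H(j1400)| = 6.1 × 1400 / 1.853e+06 = 0.0046086
20 log₁₀(0.0046086) = -46.729 dB

-46.73 dB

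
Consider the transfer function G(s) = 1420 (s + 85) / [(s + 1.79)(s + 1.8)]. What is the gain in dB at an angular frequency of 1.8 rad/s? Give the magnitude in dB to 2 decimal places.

85.43 dB

|j1.8 + 85| = √(1.8² + 85²) = 85.02
|j1.8 + 1.79| = √(1.8² + 1.79²) = 2.539
|j1.8 + 1.8| = √(1.8² + 1.8²) = 2.546
|G(j1.8)| = 1420 × 85.02 / (2.539 × 2.546) = 18683
20 log₁₀(18683) = 85.429 dB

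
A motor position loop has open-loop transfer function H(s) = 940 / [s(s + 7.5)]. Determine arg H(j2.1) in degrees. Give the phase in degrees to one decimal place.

-105.6°

∠(j2.1 + 7.5) = arctan(2.1/7.5) = 15.64°
∠(j2.1) = 90.00°
∠H(j2.1) = − (15.64° + 90.00°) = -105.64°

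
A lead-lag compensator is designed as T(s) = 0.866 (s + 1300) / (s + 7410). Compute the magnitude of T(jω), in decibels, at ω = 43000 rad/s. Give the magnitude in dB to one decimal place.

-1.4 dB

|j43000 + 1300| = √(43000² + 1300²) = 4.302e+04
|j43000 + 7410| = √(43000² + 7410²) = 4.363e+04
|T(j43000)| = 0.866 × 4.302e+04 / 4.363e+04 = 0.85381
20 log₁₀(0.85381) = -1.37 dB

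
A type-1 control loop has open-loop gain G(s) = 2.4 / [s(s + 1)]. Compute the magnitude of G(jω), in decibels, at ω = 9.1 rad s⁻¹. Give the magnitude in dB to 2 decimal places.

-30.81 dB

|j9.1 + 1| = √(9.1² + 1²) = 9.155
|j9.1| = 9.1
|G(j9.1)| = 2.4 / (9.155 × 9.1) = 0.028809
20 log₁₀(0.028809) = -30.810 dB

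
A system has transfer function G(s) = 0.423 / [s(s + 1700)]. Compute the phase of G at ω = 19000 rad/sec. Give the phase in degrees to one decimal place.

-174.9 deg

∠(j19000 + 1700) = arctan(19000/1700) = 84.89°
∠(j19000) = 90.00°
∠G(j19000) = − (84.89° + 90.00°) = -174.89°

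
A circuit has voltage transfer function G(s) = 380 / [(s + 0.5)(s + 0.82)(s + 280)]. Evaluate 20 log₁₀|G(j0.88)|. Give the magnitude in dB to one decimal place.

|j0.88 + 0.5| = √(0.88² + 0.5²) = 1.012
|j0.88 + 0.82| = √(0.88² + 0.82²) = 1.203
|j0.88 + 280| = √(0.88² + 280²) = 280
|G(j0.88)| = 380 / (1.012 × 1.203 × 280) = 1.1148
20 log₁₀(1.1148) = 0.94 dB

0.9 dB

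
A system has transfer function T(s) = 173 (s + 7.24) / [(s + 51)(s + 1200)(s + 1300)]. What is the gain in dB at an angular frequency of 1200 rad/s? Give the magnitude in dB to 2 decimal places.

-84.80 dB

|j1200 + 7.24| = √(1200² + 7.24²) = 1200
|j1200 + 51| = √(1200² + 51²) = 1201
|j1200 + 1200| = √(1200² + 1200²) = 1697
|j1200 + 1300| = √(1200² + 1300²) = 1769
|T(j1200)| = 173 × 1200 / (1201 × 1697 × 1769) = 5.757e-05
20 log₁₀(5.757e-05) = -84.796 dB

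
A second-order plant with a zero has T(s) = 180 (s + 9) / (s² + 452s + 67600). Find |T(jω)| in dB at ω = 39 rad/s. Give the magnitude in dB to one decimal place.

-19.5 dB

|j39 + 9| = √(39² + 9²) = 40.02
|(j39)² + 452(j39) + 67600| = |66079 + j17628| = 6.839e+04
|T(j39)| = 180 × 40.02 / 6.839e+04 = 0.10534
20 log₁₀(0.10534) = -19.55 dB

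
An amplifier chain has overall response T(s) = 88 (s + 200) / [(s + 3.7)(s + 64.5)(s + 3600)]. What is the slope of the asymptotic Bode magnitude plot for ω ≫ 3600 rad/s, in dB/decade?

With 1 zero and 3 poles, the high-frequency asymptotic slope is 20 × (1 − 3) = -40 dB/decade.

-40 dB/decade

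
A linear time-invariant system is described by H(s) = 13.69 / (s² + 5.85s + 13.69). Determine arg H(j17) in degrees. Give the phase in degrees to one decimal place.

∠[(j17)² + 5.85(j17) + 13.69] = ∠[-275.31 + j99.45] = 160.14°
∠H(j17) = −160.14° = -160.14°

-160.1°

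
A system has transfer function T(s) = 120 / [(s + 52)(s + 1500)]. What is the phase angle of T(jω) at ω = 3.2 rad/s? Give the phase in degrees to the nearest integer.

∠(j3.2 + 52) = arctan(3.2/52) = 3.52°
∠(j3.2 + 1500) = arctan(3.2/1500) = 0.12°
∠T(j3.2) = − (3.52° + 0.12°) = -3.64°

-4°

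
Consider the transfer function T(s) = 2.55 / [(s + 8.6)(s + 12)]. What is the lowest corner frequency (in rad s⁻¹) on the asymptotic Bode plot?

Break frequencies occur at each pole and zero magnitude: 8.6 rad s⁻¹, 12 rad s⁻¹.
The lowest is 8.6 rad s⁻¹.

8.6 rad s⁻¹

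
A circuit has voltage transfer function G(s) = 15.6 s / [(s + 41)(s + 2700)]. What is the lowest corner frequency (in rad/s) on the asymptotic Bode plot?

Break frequencies occur at each pole and zero magnitude: 41 rad/s, 2700 rad/s.
The lowest is 41 rad/s.

41 rad/s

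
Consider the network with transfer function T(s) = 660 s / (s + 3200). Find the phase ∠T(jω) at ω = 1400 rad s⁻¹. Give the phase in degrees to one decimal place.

∠(j1400) = 90.00°
∠(j1400 + 3200) = arctan(1400/3200) = 23.63°
∠T(j1400) = 90.00° − 23.63° = 66.37°

66.4 deg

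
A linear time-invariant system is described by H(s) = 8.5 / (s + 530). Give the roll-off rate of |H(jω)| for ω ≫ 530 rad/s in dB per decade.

-20 dB/decade

With 0 zeros and 1 pole, the high-frequency asymptotic slope is 20 × (0 − 1) = -20 dB/decade.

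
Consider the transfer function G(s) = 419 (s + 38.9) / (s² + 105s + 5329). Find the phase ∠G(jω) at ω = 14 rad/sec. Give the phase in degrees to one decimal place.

∠(j14 + 38.9) = arctan(14/38.9) = 19.79°
∠[(j14)² + 105(j14) + 5329] = ∠[5133 + j1470] = 15.98°
∠G(j14) = 19.79° − 15.98° = 3.81°

3.8 deg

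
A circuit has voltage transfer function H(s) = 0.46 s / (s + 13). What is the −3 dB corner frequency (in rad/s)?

13 rad/s

For a single-pole high-pass, the −3 dB point is at the pole: ω = 13 rad/s.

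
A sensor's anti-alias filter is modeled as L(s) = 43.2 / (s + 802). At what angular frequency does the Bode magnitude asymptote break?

The single real pole at s = −802 gives a corner at ω = 802 rad/s.

802 rad/s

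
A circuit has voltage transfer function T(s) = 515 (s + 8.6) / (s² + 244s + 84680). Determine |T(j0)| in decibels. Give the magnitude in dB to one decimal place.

T(0) = 515 × 8.6 / 84680 = 0.052303
20 log₁₀(0.052303) = -25.63 dB

-25.6 dB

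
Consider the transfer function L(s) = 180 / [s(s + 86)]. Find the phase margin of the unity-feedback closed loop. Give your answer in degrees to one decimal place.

Gain crossover: |L(jω)| = 1 at ω ≈ 2.09 rad/s.
∠L(j2.09) = −90° − arctan(2.09/86) ≈ -91.39°
PM = 180° + (-91.39°) = 88.61°

88.6°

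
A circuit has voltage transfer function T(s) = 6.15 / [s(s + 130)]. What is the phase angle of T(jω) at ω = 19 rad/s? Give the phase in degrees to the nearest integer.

∠(j19 + 130) = arctan(19/130) = 8.32°
∠(j19) = 90.00°
∠T(j19) = − (8.32° + 90.00°) = -98.32°

-98 deg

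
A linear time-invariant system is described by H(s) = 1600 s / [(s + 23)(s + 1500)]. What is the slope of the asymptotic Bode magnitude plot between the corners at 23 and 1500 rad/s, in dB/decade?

In this band the factors already past their corner are: 1 differentiator zero, pole at 23; net slope = 0 dB/decade.

0 dB/decade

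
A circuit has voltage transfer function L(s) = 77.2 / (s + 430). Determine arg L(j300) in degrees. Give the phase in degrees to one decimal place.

∠(j300 + 430) = arctan(300/430) = 34.90°
∠L(j300) = −34.90° = -34.90°

-34.9°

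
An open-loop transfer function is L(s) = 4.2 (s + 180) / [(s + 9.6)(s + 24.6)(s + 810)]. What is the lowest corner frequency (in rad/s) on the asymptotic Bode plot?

Break frequencies occur at each pole and zero magnitude: 9.6 rad/s, 24.6 rad/s, 180 rad/s, 810 rad/s.
The lowest is 9.6 rad/s.

9.6 rad/s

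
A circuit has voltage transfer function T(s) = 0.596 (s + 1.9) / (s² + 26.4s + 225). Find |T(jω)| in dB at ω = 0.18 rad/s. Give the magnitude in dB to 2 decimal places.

-45.93 dB

|j0.18 + 1.9| = √(0.18² + 1.9²) = 1.909
|(j0.18)² + 26.4(j0.18) + 225| = |224.97 + j4.752| = 225
|T(j0.18)| = 0.596 × 1.909 / 225 = 0.005055
20 log₁₀(0.005055) = -45.926 dB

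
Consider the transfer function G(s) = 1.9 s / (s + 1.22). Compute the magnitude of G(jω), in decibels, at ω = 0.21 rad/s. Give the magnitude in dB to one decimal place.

-9.8 dB

|j0.21| = 0.21
|j0.21 + 1.22| = √(0.21² + 1.22²) = 1.238
|G(j0.21)| = 1.9 × 0.21 / 1.238 = 0.32231
20 log₁₀(0.32231) = -9.83 dB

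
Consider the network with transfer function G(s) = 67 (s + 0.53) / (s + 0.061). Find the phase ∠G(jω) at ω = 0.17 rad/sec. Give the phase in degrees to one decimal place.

-52.5°

∠(j0.17 + 0.53) = arctan(0.17/0.53) = 17.78°
∠(j0.17 + 0.061) = arctan(0.17/0.061) = 70.26°
∠G(j0.17) = 17.78° − 70.26° = -52.48°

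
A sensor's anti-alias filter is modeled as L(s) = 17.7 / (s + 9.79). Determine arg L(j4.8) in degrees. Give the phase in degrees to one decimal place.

-26.1 deg

∠(j4.8 + 9.79) = arctan(4.8/9.79) = 26.12°
∠L(j4.8) = −26.12° = -26.12°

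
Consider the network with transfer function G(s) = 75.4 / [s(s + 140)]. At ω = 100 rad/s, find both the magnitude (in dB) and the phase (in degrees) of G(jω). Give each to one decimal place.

|j100 + 140| = √(100² + 140²) = 172
|j100| = 100
|G(j100)| = 75.4 / (172 × 100) = 0.0043825
20 log₁₀(0.0043825) = -47.17 dB
∠(j100 + 140) = arctan(100/140) = 35.54°
∠(j100) = 90.00°
∠G(j100) = − (35.54° + 90.00°) = -125.54°

|G| = -47.2 dB, ∠G = -125.5 deg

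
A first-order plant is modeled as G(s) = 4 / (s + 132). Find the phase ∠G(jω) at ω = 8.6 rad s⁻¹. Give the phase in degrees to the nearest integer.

∠(j8.6 + 132) = arctan(8.6/132) = 3.73°
∠G(j8.6) = −3.73° = -3.73°

-4°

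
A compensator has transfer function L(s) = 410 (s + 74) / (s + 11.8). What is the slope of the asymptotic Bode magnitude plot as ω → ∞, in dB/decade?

0 dB/decade

With 1 zero and 1 pole, the high-frequency asymptotic slope is 20 × (1 − 1) = 0 dB/decade.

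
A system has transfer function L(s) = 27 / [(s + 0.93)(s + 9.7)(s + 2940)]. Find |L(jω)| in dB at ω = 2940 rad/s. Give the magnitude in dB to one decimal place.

-182.5 dB

|j2940 + 0.93| = √(2940² + 0.93²) = 2940
|j2940 + 9.7| = √(2940² + 9.7²) = 2940
|j2940 + 2940| = √(2940² + 2940²) = 4158
|L(j2940)| = 27 / (2940 × 2940 × 4158) = 7.5128e-10
20 log₁₀(7.5128e-10) = -182.48 dB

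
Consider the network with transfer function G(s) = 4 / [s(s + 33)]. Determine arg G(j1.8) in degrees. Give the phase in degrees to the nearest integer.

-93 deg

∠(j1.8 + 33) = arctan(1.8/33) = 3.12°
∠(j1.8) = 90.00°
∠G(j1.8) = − (3.12° + 90.00°) = -93.12°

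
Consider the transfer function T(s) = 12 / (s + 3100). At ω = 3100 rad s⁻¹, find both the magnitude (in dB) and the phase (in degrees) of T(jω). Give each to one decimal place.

|T| = -51.3 dB, ∠T = -45.0 deg

|j3100 + 3100| = √(3100² + 3100²) = 4384
|T(j3100)| = 12 / 4384 = 0.0027372
20 log₁₀(0.0027372) = -51.25 dB
∠(j3100 + 3100) = arctan(3100/3100) = 45.00°
∠T(j3100) = −45.00° = -45.00°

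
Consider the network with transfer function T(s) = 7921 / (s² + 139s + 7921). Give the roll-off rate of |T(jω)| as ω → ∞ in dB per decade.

With 0 zeros and 2 poles, the high-frequency asymptotic slope is 20 × (0 − 2) = -40 dB/decade.

-40 dB/decade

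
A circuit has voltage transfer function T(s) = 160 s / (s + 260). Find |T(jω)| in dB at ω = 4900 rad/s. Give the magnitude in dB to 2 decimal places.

|j4900| = 4900
|j4900 + 260| = √(4900² + 260²) = 4907
|T(j4900)| = 160 × 4900 / 4907 = 159.78
20 log₁₀(159.78) = 44.070 dB

44.07 dB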